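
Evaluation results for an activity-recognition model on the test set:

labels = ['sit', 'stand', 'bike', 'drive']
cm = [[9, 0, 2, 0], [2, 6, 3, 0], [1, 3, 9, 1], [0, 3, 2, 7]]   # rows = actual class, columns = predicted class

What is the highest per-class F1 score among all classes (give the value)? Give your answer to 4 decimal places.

Per-class F1 score (2·TP/(2·TP+FP+FN)):
  sit: TP=9, FP=2+1+0=3, FN=0+2+0=2 → 18/23 = 0.78261
  stand: TP=6, FP=0+3+3=6, FN=2+3+0=5 → 12/23 = 0.52174
  bike: TP=9, FP=2+3+2=7, FN=1+3+1=5 → 18/30 = 0.60000
  drive: TP=7, FP=0+0+1=1, FN=0+3+2=5 → 14/20 = 0.70000
Highest is class 'sit' with F1 score = 0.7826.

0.7826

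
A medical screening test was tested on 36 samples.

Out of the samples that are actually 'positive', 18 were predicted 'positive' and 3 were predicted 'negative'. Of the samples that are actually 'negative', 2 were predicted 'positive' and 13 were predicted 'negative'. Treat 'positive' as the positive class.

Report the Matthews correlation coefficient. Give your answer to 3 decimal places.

MCC = (TP·TN − FP·FN) / √((TP+FP)(TP+FN)(TN+FP)(TN+FN))
Numerator = 18·13 − 2·3 = 228
Denominator = √(20·21·15·16) = √100800 = 317.4902
MCC = 228 / 317.4902 = 0.718

0.718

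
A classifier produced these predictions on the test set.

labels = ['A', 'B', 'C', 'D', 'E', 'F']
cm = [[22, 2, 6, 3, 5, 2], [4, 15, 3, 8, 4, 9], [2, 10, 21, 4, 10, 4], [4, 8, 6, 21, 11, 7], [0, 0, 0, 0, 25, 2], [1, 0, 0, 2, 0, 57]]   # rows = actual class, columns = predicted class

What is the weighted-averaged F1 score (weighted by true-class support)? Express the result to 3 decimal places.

Per-class F1 score (2·TP/(2·TP+FP+FN)):
  A: TP=22, FP=4+2+4+0+1=11, FN=2+6+3+5+2=18 → 44/73 = 0.6027
  B: TP=15, FP=2+10+8+0+0=20, FN=4+3+8+4+9=28 → 30/78 = 0.3846
  C: TP=21, FP=6+3+6+0+0=15, FN=2+10+4+10+4=30 → 42/87 = 0.4828
  D: TP=21, FP=3+8+4+0+2=17, FN=4+8+6+11+7=36 → 42/95 = 0.4421
  E: TP=25, FP=5+4+10+11+0=30, FN=0+0+0+0+2=2 → 50/82 = 0.6098
  F: TP=57, FP=2+9+4+7+2=24, FN=1+0+0+2+0=3 → 114/141 = 0.8085
Weighted-F1 score = Σ (supportᵢ/N)·F1 scoreᵢ with N=278: (40/278)·0.6027 + (43/278)·0.3846 + (51/278)·0.4828 + (57/278)·0.4421 + (27/278)·0.6098 + (60/278)·0.8085 = 0.559

0.559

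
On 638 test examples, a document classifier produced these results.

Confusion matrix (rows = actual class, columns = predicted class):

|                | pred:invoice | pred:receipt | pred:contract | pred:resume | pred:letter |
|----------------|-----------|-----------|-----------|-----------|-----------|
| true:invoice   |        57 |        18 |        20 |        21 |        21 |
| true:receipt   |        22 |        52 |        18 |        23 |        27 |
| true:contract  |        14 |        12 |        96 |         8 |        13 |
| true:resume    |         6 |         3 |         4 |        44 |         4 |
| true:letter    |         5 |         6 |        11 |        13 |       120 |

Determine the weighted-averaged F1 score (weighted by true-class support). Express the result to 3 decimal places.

0.569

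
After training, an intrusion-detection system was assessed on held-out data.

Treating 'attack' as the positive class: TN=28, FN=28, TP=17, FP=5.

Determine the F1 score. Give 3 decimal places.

Precision = TP/(TP+FP) = 17/22 = 0.7727
Recall = TP/(TP+FN) = 17/45 = 0.3778
F1 = 2·TP/(2·TP+FP+FN) = 34/67 = 0.507

0.507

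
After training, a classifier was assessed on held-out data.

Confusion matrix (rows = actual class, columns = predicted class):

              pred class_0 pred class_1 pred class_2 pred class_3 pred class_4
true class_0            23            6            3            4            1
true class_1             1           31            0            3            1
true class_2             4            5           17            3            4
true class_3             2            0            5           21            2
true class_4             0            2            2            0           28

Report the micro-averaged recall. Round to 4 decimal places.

0.7143

Micro-averaging pools counts across classes: ΣTP=120, ΣFP=48, ΣFN=48.
Micro-recall = TP/(TP+FN) on pooled counts = 0.7143 (equals overall accuracy in single-label multiclass).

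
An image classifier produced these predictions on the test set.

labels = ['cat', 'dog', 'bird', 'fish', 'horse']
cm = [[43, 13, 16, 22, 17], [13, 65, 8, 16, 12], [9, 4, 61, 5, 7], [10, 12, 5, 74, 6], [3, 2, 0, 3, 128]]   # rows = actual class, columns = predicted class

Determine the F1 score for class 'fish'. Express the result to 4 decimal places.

0.6520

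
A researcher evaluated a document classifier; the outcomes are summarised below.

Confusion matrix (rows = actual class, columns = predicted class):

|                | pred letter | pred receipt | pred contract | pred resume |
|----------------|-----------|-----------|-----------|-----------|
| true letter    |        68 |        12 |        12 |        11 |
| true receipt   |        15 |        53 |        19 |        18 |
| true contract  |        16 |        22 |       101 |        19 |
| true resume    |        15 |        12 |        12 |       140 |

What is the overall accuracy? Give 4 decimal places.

0.6642

Accuracy = trace / total = (68+53+101+140=362) / 545 = 362/545 = 0.6642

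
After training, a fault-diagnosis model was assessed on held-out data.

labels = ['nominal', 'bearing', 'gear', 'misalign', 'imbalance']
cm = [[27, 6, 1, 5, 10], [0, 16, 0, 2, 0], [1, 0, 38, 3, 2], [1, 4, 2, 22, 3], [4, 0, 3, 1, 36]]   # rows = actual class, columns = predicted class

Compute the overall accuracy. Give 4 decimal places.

Accuracy = trace / total = (27+16+38+22+36=139) / 187 = 139/187 = 0.7433

0.7433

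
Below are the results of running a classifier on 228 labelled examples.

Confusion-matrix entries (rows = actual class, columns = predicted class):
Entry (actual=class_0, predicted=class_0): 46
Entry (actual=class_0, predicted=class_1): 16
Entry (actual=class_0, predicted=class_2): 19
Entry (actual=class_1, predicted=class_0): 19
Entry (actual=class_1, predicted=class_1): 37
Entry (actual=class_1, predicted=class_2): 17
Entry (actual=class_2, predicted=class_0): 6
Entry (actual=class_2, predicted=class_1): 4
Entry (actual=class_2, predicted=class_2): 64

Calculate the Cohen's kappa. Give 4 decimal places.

0.4674

Observed agreement pₒ = trace/N = 147/228 = 0.64474
Expected agreement pₑ = Σ (rowᵢ·colᵢ)/N² = (81·71 + 73·57 + 74·100)/228² = 0.33303
κ = (pₒ − pₑ)/(1 − pₑ) = (0.64474 − 0.33303)/(1 − 0.33303) = 0.4674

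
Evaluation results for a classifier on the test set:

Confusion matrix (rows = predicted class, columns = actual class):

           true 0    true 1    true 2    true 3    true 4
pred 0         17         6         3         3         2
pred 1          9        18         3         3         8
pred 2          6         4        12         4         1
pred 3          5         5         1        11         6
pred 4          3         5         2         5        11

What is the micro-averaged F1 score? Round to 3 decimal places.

0.451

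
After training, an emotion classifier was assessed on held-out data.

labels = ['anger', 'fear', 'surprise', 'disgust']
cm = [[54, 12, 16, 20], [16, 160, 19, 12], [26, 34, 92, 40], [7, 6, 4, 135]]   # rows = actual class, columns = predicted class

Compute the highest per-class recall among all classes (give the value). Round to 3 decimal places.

0.888

Per-class recall (TP/(TP+FN)):
  anger: TP=54, FN=12+16+20=48 → 54/102 = 0.5294
  fear: TP=160, FN=16+19+12=47 → 160/207 = 0.7729
  surprise: TP=92, FN=26+34+40=100 → 92/192 = 0.4792
  disgust: TP=135, FN=7+6+4=17 → 135/152 = 0.8882
Highest is class 'disgust' with recall = 0.888.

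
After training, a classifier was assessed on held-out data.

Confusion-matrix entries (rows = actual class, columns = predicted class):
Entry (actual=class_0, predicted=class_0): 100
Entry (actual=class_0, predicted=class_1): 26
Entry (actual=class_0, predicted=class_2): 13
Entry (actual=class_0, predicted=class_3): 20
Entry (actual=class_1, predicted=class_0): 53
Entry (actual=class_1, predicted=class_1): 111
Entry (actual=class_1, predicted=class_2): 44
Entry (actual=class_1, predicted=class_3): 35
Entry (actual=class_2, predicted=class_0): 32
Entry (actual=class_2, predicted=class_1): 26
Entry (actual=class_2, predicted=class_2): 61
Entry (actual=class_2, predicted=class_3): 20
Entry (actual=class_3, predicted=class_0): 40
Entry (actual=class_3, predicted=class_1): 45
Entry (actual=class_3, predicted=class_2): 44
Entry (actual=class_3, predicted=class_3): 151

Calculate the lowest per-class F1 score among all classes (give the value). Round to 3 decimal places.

Per-class F1 score (2·TP/(2·TP+FP+FN)):
  class_0: TP=100, FP=53+32+40=125, FN=26+13+20=59 → 200/384 = 0.5208
  class_1: TP=111, FP=26+26+45=97, FN=53+44+35=132 → 222/451 = 0.4922
  class_2: TP=61, FP=13+44+44=101, FN=32+26+20=78 → 122/301 = 0.4053
  class_3: TP=151, FP=20+35+20=75, FN=40+45+44=129 → 302/506 = 0.5968
Lowest is class 'class_2' with F1 score = 0.405.

0.405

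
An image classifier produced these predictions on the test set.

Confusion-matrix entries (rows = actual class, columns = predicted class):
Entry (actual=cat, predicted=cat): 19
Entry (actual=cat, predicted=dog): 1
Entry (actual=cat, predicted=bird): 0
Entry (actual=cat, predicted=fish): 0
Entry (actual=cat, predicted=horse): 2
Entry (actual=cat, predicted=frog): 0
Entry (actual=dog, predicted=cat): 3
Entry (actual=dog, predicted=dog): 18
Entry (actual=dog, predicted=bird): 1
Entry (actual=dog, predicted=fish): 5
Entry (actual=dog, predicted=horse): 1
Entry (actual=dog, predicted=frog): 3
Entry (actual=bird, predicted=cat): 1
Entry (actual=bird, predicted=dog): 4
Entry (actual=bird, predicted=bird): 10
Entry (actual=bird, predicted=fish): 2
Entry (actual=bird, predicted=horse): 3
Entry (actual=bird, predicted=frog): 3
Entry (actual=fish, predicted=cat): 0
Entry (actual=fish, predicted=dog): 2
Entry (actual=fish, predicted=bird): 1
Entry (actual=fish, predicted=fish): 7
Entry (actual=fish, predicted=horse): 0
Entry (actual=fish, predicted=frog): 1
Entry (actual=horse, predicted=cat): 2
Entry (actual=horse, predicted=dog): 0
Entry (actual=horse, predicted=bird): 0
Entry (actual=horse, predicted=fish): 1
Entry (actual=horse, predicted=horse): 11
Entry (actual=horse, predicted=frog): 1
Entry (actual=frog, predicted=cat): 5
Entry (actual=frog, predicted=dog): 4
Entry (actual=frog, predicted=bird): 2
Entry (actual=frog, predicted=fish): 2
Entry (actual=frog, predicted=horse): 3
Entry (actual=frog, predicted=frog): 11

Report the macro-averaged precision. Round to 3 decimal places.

0.585

Per-class precision (TP/(TP+FP)):
  cat: TP=19, FP=3+1+0+2+5=11 → 19/30 = 0.6333
  dog: TP=18, FP=1+4+2+0+4=11 → 18/29 = 0.6207
  bird: TP=10, FP=0+1+1+0+2=4 → 10/14 = 0.7143
  fish: TP=7, FP=0+5+2+1+2=10 → 7/17 = 0.4118
  horse: TP=11, FP=2+1+3+0+3=9 → 11/20 = 0.5500
  frog: TP=11, FP=0+3+3+1+1=8 → 11/19 = 0.5789
Macro-precision = mean = (0.6333 + 0.6207 + 0.7143 + 0.4118 + 0.5500 + 0.5789) / 6 = 0.585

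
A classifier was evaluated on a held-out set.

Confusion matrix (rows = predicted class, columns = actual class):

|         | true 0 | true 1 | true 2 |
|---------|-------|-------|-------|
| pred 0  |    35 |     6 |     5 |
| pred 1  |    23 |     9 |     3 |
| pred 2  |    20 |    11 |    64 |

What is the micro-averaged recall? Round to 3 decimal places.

0.614

Micro-averaging pools counts across classes: ΣTP=108, ΣFP=68, ΣFN=68.
Micro-recall = TP/(TP+FN) on pooled counts = 0.614 (equals overall accuracy in single-label multiclass).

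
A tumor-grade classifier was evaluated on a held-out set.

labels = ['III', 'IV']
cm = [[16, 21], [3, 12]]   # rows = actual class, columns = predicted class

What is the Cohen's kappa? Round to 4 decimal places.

0.1713

Observed agreement pₒ = trace/N = 28/52 = 0.53846
Expected agreement pₑ = Σ (rowᵢ·colᵢ)/N² = (37·19 + 15·33)/52² = 0.44305
κ = (pₒ − pₑ)/(1 − pₑ) = (0.53846 − 0.44305)/(1 − 0.44305) = 0.1713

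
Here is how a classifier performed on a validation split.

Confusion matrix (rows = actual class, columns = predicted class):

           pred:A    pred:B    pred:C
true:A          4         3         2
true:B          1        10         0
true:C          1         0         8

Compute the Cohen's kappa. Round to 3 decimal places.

0.634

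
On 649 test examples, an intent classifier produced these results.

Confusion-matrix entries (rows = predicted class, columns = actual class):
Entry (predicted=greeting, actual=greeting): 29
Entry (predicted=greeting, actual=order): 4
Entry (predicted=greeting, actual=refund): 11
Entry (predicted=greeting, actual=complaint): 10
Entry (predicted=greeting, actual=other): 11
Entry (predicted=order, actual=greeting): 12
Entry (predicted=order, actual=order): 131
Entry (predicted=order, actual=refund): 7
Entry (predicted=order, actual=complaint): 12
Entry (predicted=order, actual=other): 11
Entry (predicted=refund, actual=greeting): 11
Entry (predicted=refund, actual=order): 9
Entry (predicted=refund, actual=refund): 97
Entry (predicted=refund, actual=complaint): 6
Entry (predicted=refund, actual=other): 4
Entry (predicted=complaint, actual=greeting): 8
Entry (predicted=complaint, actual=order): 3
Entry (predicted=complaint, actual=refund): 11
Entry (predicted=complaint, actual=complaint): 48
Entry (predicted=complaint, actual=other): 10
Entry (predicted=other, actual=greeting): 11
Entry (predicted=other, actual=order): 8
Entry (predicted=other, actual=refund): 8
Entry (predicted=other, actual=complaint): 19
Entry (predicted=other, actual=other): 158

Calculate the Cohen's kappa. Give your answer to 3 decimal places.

0.629

Observed agreement pₒ = trace/N = 463/649 = 0.7134
Expected agreement pₑ = Σ (rowᵢ·colᵢ)/N² = (71·65 + 155·173 + 134·127 + 95·80 + 194·204)/649² = 0.2270
κ = (pₒ − pₑ)/(1 − pₑ) = (0.7134 − 0.2270)/(1 − 0.2270) = 0.629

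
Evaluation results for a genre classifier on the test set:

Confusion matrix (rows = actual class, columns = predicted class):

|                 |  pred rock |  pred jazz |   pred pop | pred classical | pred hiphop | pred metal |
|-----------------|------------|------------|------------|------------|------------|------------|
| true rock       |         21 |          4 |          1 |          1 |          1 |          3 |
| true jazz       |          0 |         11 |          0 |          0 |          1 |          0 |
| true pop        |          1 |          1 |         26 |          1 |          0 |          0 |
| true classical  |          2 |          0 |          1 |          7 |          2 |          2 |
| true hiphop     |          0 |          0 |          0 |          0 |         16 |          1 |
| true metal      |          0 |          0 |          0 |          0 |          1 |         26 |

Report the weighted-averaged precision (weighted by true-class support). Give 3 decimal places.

Per-class precision (TP/(TP+FP)):
  rock: TP=21, FP=0+1+2+0+0=3 → 21/24 = 0.8750
  jazz: TP=11, FP=4+1+0+0+0=5 → 11/16 = 0.6875
  pop: TP=26, FP=1+0+1+0+0=2 → 26/28 = 0.9286
  classical: TP=7, FP=1+0+1+0+0=2 → 7/9 = 0.7778
  hiphop: TP=16, FP=1+1+0+2+1=5 → 16/21 = 0.7619
  metal: TP=26, FP=3+0+0+2+1=6 → 26/32 = 0.8125
Weighted-precision = Σ (supportᵢ/N)·precisionᵢ with N=130: (31/130)·0.8750 + (12/130)·0.6875 + (29/130)·0.9286 + (14/130)·0.7778 + (17/130)·0.7619 + (27/130)·0.8125 = 0.831

0.831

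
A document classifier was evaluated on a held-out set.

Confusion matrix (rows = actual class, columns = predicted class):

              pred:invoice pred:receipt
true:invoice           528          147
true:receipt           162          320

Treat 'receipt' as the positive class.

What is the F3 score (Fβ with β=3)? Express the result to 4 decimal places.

Fβ = (1+β²)·TP / ((1+β²)·TP + β²·FN + FP), with β²=9
= 10·320 / (10·320 + 9·162 + 147) = 0.6660

0.6660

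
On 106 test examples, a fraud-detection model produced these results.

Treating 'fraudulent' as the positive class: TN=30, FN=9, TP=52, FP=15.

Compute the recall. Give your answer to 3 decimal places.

0.852

Recall = TP/(TP+FN) = 52/(52+9) = 52/61 = 0.852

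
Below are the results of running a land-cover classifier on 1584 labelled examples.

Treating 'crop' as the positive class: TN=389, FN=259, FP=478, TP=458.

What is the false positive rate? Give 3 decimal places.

0.551

FPR = FP/(FP+TN) = 478/(478+389) = 0.551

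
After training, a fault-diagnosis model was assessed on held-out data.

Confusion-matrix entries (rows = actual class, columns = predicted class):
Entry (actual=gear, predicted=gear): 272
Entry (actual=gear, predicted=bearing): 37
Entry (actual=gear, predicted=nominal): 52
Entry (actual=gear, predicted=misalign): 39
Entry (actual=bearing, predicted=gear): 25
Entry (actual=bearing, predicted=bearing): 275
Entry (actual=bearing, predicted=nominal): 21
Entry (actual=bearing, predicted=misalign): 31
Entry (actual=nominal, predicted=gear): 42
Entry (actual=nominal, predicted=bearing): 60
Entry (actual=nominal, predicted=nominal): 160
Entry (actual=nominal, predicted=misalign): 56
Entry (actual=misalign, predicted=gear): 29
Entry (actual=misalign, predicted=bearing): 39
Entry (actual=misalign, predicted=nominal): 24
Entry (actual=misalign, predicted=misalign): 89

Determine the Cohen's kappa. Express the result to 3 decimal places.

0.506

Observed agreement pₒ = trace/N = 796/1251 = 0.6363
Expected agreement pₑ = Σ (rowᵢ·colᵢ)/N² = (400·368 + 352·411 + 318·257 + 181·215)/1251² = 0.2636
κ = (pₒ − pₑ)/(1 − pₑ) = (0.6363 − 0.2636)/(1 − 0.2636) = 0.506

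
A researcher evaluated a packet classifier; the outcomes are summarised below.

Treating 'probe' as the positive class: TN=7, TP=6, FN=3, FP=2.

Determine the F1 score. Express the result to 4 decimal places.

0.7059

Precision = TP/(TP+FP) = 6/8 = 0.7500
Recall = TP/(TP+FN) = 6/9 = 0.6667
F1 = 2·TP/(2·TP+FP+FN) = 12/17 = 0.7059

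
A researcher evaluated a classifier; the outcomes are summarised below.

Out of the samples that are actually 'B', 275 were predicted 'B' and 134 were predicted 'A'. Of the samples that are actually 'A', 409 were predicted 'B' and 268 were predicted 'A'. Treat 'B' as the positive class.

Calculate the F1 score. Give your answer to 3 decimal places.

0.503

Precision = TP/(TP+FP) = 275/684 = 0.4020
Recall = TP/(TP+FN) = 275/409 = 0.6724
F1 = 2·TP/(2·TP+FP+FN) = 550/1093 = 0.503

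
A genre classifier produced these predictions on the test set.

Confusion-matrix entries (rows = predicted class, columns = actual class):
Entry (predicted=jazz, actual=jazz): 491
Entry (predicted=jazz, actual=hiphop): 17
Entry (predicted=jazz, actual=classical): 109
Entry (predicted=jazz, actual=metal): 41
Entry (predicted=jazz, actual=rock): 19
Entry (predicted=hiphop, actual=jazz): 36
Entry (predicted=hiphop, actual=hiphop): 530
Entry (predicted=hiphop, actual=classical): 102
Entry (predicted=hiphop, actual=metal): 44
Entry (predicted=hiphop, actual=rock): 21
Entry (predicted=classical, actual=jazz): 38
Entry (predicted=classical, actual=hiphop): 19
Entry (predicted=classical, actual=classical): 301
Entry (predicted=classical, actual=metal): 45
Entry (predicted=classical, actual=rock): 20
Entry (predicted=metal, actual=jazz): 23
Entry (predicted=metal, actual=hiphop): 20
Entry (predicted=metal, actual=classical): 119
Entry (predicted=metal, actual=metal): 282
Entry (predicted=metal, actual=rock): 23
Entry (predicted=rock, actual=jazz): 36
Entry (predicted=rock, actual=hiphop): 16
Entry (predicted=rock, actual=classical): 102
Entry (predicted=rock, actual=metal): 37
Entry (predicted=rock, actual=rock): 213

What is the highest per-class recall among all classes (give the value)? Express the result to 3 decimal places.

0.880

Per-class recall (TP/(TP+FN)):
  jazz: TP=491, FN=36+38+23+36=133 → 491/624 = 0.7869
  hiphop: TP=530, FN=17+19+20+16=72 → 530/602 = 0.8804
  classical: TP=301, FN=109+102+119+102=432 → 301/733 = 0.4106
  metal: TP=282, FN=41+44+45+37=167 → 282/449 = 0.6281
  rock: TP=213, FN=19+21+20+23=83 → 213/296 = 0.7196
Highest is class 'hiphop' with recall = 0.880.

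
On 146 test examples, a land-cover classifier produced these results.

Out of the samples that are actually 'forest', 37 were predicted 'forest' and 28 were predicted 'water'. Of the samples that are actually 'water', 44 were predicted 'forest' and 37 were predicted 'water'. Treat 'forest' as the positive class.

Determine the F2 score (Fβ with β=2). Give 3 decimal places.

0.543

Fβ = (1+β²)·TP / ((1+β²)·TP + β²·FN + FP), with β²=4
= 5·37 / (5·37 + 4·28 + 44) = 0.543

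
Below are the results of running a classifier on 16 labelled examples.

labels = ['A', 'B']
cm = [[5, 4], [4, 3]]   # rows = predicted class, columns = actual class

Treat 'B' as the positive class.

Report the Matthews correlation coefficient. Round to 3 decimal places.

-0.016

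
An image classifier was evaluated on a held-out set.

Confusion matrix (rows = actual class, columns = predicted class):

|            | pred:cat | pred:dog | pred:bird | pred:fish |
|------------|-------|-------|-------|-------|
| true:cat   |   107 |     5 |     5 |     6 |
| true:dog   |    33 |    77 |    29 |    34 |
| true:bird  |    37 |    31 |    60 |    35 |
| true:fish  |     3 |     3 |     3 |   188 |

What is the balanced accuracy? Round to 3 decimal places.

0.659

Balanced accuracy = mean of per-class recall.
  cat: recall = 107/123 = 0.8699
  dog: recall = 77/173 = 0.4451
  bird: recall = 60/163 = 0.3681
  fish: recall = 188/197 = 0.9543
Mean = (0.8699 + 0.4451 + 0.3681 + 0.9543) / 4 = 0.659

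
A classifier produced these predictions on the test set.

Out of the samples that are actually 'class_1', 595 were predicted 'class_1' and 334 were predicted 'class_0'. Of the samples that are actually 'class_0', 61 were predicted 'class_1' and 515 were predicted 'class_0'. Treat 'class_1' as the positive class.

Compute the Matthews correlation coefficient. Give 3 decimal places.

0.524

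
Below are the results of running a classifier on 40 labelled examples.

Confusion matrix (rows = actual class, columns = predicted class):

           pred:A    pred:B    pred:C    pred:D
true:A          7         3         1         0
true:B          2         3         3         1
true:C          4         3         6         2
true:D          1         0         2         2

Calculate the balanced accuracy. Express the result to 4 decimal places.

0.4424

Balanced accuracy = mean of per-class recall.
  A: recall = 7/11 = 0.63636
  B: recall = 3/9 = 0.33333
  C: recall = 6/15 = 0.40000
  D: recall = 2/5 = 0.40000
Mean = (0.63636 + 0.33333 + 0.40000 + 0.40000) / 4 = 0.4424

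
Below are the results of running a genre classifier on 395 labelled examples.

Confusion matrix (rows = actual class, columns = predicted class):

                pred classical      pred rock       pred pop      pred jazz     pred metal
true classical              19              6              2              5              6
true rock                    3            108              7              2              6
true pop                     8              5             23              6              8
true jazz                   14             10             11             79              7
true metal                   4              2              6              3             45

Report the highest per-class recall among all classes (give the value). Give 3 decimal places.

0.857

Per-class recall (TP/(TP+FN)):
  classical: TP=19, FN=6+2+5+6=19 → 19/38 = 0.5000
  rock: TP=108, FN=3+7+2+6=18 → 108/126 = 0.8571
  pop: TP=23, FN=8+5+6+8=27 → 23/50 = 0.4600
  jazz: TP=79, FN=14+10+11+7=42 → 79/121 = 0.6529
  metal: TP=45, FN=4+2+6+3=15 → 45/60 = 0.7500
Highest is class 'rock' with recall = 0.857.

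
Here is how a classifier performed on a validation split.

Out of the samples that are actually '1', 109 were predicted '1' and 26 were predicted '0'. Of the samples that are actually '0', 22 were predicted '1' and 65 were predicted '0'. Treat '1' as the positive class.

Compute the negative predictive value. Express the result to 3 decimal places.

NPV = TN/(TN+FN) = 65/(65+26) = 0.714

0.714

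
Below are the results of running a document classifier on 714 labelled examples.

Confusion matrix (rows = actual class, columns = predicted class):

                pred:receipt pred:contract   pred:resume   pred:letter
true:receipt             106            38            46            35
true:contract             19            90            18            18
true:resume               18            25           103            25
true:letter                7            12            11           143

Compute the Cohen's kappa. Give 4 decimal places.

0.4935

Observed agreement pₒ = trace/N = 442/714 = 0.61905
Expected agreement pₑ = Σ (rowᵢ·colᵢ)/N² = (225·150 + 145·165 + 171·178 + 173·221)/714² = 0.24784
κ = (pₒ − pₑ)/(1 − pₑ) = (0.61905 − 0.24784)/(1 − 0.24784) = 0.4935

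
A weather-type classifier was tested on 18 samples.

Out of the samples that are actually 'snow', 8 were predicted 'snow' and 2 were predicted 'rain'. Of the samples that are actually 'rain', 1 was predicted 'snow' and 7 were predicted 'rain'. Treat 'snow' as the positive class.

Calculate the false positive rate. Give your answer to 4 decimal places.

0.1250

FPR = FP/(FP+TN) = 1/(1+7) = 0.1250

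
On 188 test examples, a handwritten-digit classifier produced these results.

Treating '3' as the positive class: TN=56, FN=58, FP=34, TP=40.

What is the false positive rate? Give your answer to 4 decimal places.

FPR = FP/(FP+TN) = 34/(34+56) = 0.3778

0.3778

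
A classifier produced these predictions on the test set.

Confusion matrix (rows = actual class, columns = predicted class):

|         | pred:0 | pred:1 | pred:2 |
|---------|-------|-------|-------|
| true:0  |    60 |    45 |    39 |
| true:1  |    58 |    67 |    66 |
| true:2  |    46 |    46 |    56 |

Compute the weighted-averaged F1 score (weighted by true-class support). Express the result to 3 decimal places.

Per-class F1 score (2·TP/(2·TP+FP+FN)):
  0: TP=60, FP=58+46=104, FN=45+39=84 → 120/308 = 0.3896
  1: TP=67, FP=45+46=91, FN=58+66=124 → 134/349 = 0.3840
  2: TP=56, FP=39+66=105, FN=46+46=92 → 112/309 = 0.3625
Weighted-F1 score = Σ (supportᵢ/N)·F1 scoreᵢ with N=483: (144/483)·0.3896 + (191/483)·0.3840 + (148/483)·0.3625 = 0.379

0.379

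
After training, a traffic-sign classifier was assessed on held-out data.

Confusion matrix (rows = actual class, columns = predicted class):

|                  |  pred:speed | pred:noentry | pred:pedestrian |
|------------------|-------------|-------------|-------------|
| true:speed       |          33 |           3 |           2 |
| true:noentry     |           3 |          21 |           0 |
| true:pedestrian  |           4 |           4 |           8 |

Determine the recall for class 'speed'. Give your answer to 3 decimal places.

0.868

Treat 'speed' as positive and all other classes as negative.
recall = TP/(TP+FN).
speed: TP=33, FN=3+2=5 → 33/38 = 0.8684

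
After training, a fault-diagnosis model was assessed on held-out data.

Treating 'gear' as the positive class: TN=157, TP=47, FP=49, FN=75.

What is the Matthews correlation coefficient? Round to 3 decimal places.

0.157

MCC = (TP·TN − FP·FN) / √((TP+FP)(TP+FN)(TN+FP)(TN+FN))
Numerator = 47·157 − 49·75 = 3704
Denominator = √(96·122·206·232) = √559739904 = 23658.8230
MCC = 3704 / 23658.8230 = 0.157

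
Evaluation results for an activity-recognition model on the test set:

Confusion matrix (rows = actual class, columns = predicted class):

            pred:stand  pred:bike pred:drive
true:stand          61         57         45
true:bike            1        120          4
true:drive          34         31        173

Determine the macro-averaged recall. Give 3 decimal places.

Per-class recall (TP/(TP+FN)):
  stand: TP=61, FN=57+45=102 → 61/163 = 0.3742
  bike: TP=120, FN=1+4=5 → 120/125 = 0.9600
  drive: TP=173, FN=34+31=65 → 173/238 = 0.7269
Macro-recall = mean = (0.3742 + 0.9600 + 0.7269) / 3 = 0.687

0.687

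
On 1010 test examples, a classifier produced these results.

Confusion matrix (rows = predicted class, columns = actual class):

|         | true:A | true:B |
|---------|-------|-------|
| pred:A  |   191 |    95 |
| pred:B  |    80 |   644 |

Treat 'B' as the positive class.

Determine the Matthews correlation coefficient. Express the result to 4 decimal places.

0.5667

MCC = (TP·TN − FP·FN) / √((TP+FP)(TP+FN)(TN+FP)(TN+FN))
Numerator = 644·191 − 80·95 = 115404
Denominator = √(724·739·271·286) = √41468500216 = 203638.1600
MCC = 115404 / 203638.1600 = 0.5667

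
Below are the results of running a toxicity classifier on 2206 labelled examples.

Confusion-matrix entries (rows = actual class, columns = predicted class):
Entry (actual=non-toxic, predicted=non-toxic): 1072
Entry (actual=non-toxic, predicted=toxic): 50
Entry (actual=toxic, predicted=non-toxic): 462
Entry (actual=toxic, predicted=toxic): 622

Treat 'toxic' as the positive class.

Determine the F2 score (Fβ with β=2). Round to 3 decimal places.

Fβ = (1+β²)·TP / ((1+β²)·TP + β²·FN + FP), with β²=4
= 5·622 / (5·622 + 4·462 + 50) = 0.621

0.621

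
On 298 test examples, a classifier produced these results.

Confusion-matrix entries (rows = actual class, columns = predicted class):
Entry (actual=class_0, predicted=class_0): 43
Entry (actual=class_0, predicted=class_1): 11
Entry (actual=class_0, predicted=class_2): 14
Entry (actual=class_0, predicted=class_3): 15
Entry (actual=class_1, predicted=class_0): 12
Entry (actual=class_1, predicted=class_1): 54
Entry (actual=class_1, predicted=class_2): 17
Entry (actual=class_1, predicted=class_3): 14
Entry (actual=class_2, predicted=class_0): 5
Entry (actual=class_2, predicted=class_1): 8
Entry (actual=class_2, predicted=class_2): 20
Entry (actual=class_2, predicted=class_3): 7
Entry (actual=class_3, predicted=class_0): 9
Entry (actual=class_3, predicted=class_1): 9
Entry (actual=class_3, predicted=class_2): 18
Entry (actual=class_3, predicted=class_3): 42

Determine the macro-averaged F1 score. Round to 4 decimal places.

Per-class F1 score (2·TP/(2·TP+FP+FN)):
  class_0: TP=43, FP=12+5+9=26, FN=11+14+15=40 → 86/152 = 0.56579
  class_1: TP=54, FP=11+8+9=28, FN=12+17+14=43 → 108/179 = 0.60335
  class_2: TP=20, FP=14+17+18=49, FN=5+8+7=20 → 40/109 = 0.36697
  class_3: TP=42, FP=15+14+7=36, FN=9+9+18=36 → 84/156 = 0.53846
Macro-F1 score = mean = (0.56579 + 0.60335 + 0.36697 + 0.53846) / 4 = 0.5186

0.5186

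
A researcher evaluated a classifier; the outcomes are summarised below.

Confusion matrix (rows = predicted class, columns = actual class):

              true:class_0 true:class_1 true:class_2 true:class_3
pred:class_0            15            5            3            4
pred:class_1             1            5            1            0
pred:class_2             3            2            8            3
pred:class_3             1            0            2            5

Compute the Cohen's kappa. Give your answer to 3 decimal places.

0.401

Observed agreement pₒ = trace/N = 33/58 = 0.5690
Expected agreement pₑ = Σ (rowᵢ·colᵢ)/N² = (20·27 + 12·7 + 14·16 + 12·8)/58² = 0.2806
κ = (pₒ − pₑ)/(1 − pₑ) = (0.5690 − 0.2806)/(1 − 0.2806) = 0.401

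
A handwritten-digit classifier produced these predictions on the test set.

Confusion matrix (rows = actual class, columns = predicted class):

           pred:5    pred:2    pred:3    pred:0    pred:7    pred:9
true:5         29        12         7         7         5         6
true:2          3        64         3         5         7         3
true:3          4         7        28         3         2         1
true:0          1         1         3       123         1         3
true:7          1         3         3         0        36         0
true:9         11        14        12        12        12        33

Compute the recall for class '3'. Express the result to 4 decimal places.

One-vs-rest for '3': TP = diagonal; FP = other classes predicted '3'; FN = '3' predicted as other.
recall = TP/(TP+FN).
3: TP=28, FN=4+7+3+2+1=17 → 28/45 = 0.62222

0.6222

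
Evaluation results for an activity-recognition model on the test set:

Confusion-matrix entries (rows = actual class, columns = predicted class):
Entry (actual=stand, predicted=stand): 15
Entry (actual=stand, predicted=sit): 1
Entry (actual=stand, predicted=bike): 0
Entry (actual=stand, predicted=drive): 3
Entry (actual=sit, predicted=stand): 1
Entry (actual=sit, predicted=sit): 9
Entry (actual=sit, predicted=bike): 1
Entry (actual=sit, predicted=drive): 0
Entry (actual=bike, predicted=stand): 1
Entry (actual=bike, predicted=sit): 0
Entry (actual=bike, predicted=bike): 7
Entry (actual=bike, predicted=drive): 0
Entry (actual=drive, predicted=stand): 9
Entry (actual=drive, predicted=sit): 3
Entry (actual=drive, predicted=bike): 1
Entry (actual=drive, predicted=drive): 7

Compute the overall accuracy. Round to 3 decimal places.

0.655

Accuracy = trace / total = (15+9+7+7=38) / 58 = 38/58 = 0.655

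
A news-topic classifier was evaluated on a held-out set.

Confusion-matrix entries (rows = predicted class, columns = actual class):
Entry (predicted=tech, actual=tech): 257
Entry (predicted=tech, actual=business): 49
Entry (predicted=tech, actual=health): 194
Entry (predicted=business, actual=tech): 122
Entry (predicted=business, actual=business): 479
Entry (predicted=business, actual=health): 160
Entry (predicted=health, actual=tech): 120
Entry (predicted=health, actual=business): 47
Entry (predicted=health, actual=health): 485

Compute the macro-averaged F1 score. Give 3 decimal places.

0.627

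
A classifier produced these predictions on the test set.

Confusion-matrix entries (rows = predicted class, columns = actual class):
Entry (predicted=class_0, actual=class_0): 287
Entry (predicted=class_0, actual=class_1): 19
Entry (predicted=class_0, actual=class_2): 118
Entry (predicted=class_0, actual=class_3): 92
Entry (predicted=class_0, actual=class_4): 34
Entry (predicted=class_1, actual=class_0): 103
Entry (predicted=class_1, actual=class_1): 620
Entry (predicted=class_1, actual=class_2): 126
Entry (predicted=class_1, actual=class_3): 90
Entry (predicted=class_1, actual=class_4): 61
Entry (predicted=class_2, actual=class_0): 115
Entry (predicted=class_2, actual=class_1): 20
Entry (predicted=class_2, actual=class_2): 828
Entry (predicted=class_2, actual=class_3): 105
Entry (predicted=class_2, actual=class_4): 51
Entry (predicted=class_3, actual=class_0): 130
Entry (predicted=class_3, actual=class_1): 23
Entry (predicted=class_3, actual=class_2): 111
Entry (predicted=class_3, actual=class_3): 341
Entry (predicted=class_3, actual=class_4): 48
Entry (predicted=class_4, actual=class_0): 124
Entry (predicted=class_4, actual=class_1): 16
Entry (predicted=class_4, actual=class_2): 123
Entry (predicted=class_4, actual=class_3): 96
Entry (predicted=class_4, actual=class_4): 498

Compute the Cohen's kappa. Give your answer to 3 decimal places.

0.515

Observed agreement pₒ = trace/N = 2574/4179 = 0.6159
Expected agreement pₑ = Σ (rowᵢ·colᵢ)/N² = (759·550 + 698·1000 + 1306·1119 + 724·653 + 692·857)/4179² = 0.2086
κ = (pₒ − pₑ)/(1 − pₑ) = (0.6159 − 0.2086)/(1 − 0.2086) = 0.515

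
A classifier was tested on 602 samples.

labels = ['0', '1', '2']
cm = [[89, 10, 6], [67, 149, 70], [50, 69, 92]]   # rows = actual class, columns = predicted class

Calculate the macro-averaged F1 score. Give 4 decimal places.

0.5459

Per-class F1 score (2·TP/(2·TP+FP+FN)):
  0: TP=89, FP=67+50=117, FN=10+6=16 → 178/311 = 0.57235
  1: TP=149, FP=10+69=79, FN=67+70=137 → 298/514 = 0.57977
  2: TP=92, FP=6+70=76, FN=50+69=119 → 184/379 = 0.48549
Macro-F1 score = mean = (0.57235 + 0.57977 + 0.48549) / 3 = 0.5459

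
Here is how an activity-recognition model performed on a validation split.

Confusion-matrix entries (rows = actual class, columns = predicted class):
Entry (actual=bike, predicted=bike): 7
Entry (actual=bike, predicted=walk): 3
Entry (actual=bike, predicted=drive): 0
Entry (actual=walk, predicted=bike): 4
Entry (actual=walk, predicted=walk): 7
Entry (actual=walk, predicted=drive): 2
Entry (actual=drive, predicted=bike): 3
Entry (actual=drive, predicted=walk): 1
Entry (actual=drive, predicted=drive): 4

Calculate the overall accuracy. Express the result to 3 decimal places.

0.581

Accuracy = trace / total = (7+7+4=18) / 31 = 18/31 = 0.581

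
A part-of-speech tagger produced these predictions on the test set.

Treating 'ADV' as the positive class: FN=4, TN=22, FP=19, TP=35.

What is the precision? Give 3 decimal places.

0.648

Precision = TP/(TP+FP) = 35/(35+19) = 35/54 = 0.648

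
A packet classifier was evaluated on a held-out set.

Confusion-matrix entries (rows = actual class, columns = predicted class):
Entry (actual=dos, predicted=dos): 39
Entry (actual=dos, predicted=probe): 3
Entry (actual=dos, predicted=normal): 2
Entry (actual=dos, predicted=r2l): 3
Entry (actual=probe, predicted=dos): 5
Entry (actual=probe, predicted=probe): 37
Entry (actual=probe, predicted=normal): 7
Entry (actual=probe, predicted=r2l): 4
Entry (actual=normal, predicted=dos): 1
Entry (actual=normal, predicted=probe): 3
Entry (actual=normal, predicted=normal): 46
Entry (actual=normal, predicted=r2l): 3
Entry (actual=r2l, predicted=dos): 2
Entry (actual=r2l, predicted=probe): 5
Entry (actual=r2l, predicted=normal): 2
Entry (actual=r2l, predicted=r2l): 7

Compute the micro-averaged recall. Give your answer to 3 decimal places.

0.763

Micro-averaging pools counts across classes: ΣTP=129, ΣFP=40, ΣFN=40.
Micro-recall = TP/(TP+FN) on pooled counts = 0.763 (equals overall accuracy in single-label multiclass).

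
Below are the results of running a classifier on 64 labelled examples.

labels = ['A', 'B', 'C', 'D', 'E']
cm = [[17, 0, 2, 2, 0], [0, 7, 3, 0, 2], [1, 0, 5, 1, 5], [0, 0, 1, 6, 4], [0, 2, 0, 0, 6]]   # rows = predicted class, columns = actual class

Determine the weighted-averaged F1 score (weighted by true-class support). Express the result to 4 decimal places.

0.6255

Per-class F1 score (2·TP/(2·TP+FP+FN)):
  A: TP=17, FP=0+2+2+0=4, FN=0+1+0+0=1 → 34/39 = 0.87179
  B: TP=7, FP=0+3+0+2=5, FN=0+0+0+2=2 → 14/21 = 0.66667
  C: TP=5, FP=1+0+1+5=7, FN=2+3+1+0=6 → 10/23 = 0.43478
  D: TP=6, FP=0+0+1+4=5, FN=2+0+1+0=3 → 12/20 = 0.60000
  E: TP=6, FP=0+2+0+0=2, FN=0+2+5+4=11 → 12/25 = 0.48000
Weighted-F1 score = Σ (supportᵢ/N)·F1 scoreᵢ with N=64: (18/64)·0.87179 + (9/64)·0.66667 + (11/64)·0.43478 + (9/64)·0.60000 + (17/64)·0.48000 = 0.6255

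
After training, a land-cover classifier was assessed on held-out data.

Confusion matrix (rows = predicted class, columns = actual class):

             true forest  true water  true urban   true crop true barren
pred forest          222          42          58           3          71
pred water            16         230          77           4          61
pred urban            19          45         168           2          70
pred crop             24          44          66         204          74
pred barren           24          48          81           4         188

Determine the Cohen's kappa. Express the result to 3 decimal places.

0.439

Observed agreement pₒ = trace/N = 1012/1845 = 0.5485
Expected agreement pₑ = Σ (rowᵢ·colᵢ)/N² = (305·396 + 409·388 + 450·304 + 217·412 + 464·345)/1845² = 0.1956
κ = (pₒ − pₑ)/(1 − pₑ) = (0.5485 − 0.1956)/(1 − 0.1956) = 0.439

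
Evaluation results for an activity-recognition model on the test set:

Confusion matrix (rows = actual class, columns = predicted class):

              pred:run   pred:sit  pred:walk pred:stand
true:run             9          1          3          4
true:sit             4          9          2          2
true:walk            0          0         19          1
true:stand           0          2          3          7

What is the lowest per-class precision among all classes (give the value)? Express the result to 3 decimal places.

Per-class precision (TP/(TP+FP)):
  run: TP=9, FP=4+0+0=4 → 9/13 = 0.6923
  sit: TP=9, FP=1+0+2=3 → 9/12 = 0.7500
  walk: TP=19, FP=3+2+3=8 → 19/27 = 0.7037
  stand: TP=7, FP=4+2+1=7 → 7/14 = 0.5000
Lowest is class 'stand' with precision = 0.500.

0.500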